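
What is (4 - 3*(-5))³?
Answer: 6859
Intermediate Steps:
(4 - 3*(-5))³ = (4 + 15)³ = 19³ = 6859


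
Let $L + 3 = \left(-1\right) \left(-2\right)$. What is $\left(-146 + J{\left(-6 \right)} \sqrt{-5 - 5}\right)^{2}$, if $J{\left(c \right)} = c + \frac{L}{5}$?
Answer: $\frac{104658}{5} + \frac{9052 i \sqrt{10}}{5} \approx 20932.0 + 5725.0 i$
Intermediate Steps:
$L = -1$ ($L = -3 - -2 = -3 + 2 = -1$)
$J{\left(c \right)} = - \frac{1}{5} + c$ ($J{\left(c \right)} = c - \frac{1}{5} = - \frac{1}{5} + c$)
$\left(-146 + J{\left(-6 \right)} \sqrt{-5 - 5}\right)^{2} = \left(-146 + \left(- \frac{1}{5} - 6\right) \sqrt{-5 - 5}\right)^{2} = \left(-146 - \frac{31 \sqrt{-10}}{5}\right)^{2} = \left(-146 - \frac{31 i \sqrt{10}}{5}\right)^{2}$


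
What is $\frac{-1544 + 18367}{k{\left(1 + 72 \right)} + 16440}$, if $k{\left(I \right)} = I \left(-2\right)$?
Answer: $\frac{16823}{16294} \approx 1.0325$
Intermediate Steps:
$k{\left(I \right)} = - 2 I$
$\frac{-1544 + 18367}{k{\left(1 + 72 \right)} + 16440} = \frac{-1544 + 18367}{- 2 \left(1 + 72\right) + 16440} = \frac{16823}{\left(-2\right) 73 + 16440} = \frac{16823}{-146 + 16440} = \frac{16823}{16294}$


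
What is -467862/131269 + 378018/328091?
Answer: -103879266600/43068177479 ≈ -2.4120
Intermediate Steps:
-467862/131269 + 378018/328091 = -103879266600/43068177479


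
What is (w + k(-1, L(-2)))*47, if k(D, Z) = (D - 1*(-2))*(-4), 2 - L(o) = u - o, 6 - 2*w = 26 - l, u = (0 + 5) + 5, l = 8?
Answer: -470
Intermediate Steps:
u = 10 (u = 5 + 5 = 10)
w = -6 (w = 3 - (26 - 1*8)/2 = 3 - (26 - 8)/2 = 3 - ½*18 = 3 - 9 = -6)
L(o) = -8 + o (L(o) = 2 - (10 - o) = 2 + (-10 + o) = -8 + o)
k(D, Z) = -8 - 4*D (k(D, Z) = (D + 2)*(-4) = (2 + D)*(-4) = -8 - 4*D)
(w + k(-1, L(-2)))*47 = (-6 + (-8 - 4*(-1)))*47 = (-6 + (-8 + 4))*47 = (-6 - 4)*47 = -10*47 = -470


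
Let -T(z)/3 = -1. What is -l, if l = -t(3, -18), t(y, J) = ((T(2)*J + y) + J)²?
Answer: 4761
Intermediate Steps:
T(z) = 3 (T(z) = -3*(-1) = 3)
t(y, J) = (y + 4*J)² (t(y, J) = ((3*J + y) + J)² = ((y + 3*J) + J)² = (y + 4*J)²)
l = -4761 (l = -(3 + 4*(-18))² = -(3 - 72)² = -1*(-69)² = -1*4761 = -4761)
-l = -1*(-4761) = 4761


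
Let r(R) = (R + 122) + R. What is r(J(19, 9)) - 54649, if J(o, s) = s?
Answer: -54509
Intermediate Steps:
r(R) = 122 + 2*R (r(R) = (122 + R) + R = 122 + 2*R)
r(J(19, 9)) - 54649 = (122 + 2*9) - 54649 = (122 + 18) - 54649 = 140 - 54649 = -54509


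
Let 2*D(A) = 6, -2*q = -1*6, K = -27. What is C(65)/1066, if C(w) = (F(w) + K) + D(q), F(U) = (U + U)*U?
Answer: 4213/533 ≈ 7.9043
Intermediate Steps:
F(U) = 2*U² (F(U) = (2*U)*U = 2*U²)
q = 3 (q = -(-1)*6/2 = -½*(-6) = 3)
D(A) = 3 (D(A) = (½)*6 = 3)
C(w) = -24 + 2*w² (C(w) = (2*w² - 27) + 3 = (-27 + 2*w²) + 3 = -24 + 2*w²)
C(65)/1066 = (-24 + 2*65²)/1066 = (-24 + 2*4225)*(1/1066) = (-24 + 8450)*(1/1066) = 8426*(1/1066) = 4213/533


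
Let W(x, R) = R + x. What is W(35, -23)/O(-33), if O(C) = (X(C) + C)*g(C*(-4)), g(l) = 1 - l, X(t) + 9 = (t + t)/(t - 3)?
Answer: 72/31571 ≈ 0.0022806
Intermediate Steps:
X(t) = -9 + 2*t/(-3 + t) (X(t) = -9 + (t + t)/(t - 3) = -9 + (2*t)/(-3 + t) = -9 + 2*t/(-3 + t))
O(C) = (1 + 4*C)*(C + (27 - 7*C)/(-3 + C)) (O(C) = ((27 - 7*C)/(-3 + C) + C)*(1 - C*(-4)) = (C + (27 - 7*C)/(-3 + C))*(1 - (-4)*C) = (C + (27 - 7*C)/(-3 + C))*(1 + 4*C) = (1 + 4*C)*(C + (27 - 7*C)/(-3 + C)))
W(35, -23)/O(-33) = (-23 + 35)/(((1 + 4*(-33))*(27 - 7*(-33) - 33*(-3 - 33))/(-3 - 33))) = 12/(((1 - 132)*(27 + 231 - 33*(-36))/(-36))) = 12/((-1/36*(-131)*(27 + 231 + 1188))) = 12/((-1/36*(-131)*1446)) = 12/(31571/6) = 12*(6/31571) = 72/31571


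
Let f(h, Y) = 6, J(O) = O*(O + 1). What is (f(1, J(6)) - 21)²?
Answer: 225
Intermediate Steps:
J(O) = O*(1 + O)
(f(1, J(6)) - 21)² = (6 - 21)² = (-15)² = 225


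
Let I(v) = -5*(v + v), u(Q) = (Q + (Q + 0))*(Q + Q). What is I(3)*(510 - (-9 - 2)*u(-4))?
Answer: -36420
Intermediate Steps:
u(Q) = 4*Q² (u(Q) = (Q + Q)*(2*Q) = (2*Q)*(2*Q) = 4*Q²)
I(v) = -10*v
I(3)*(510 - (-9 - 2)*u(-4)) = (-10*3)*(510 - (-9 - 2)*4*(-4)²) = -30*(510 - (-11)*4*16) = -30*(510 - (-11)*64) = -30*(510 - 1*(-704)) = -30*(510 + 704) = -30*1214 = -36420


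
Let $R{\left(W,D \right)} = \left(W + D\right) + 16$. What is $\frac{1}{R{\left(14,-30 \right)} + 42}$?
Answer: $\frac{1}{42} \approx 0.02381$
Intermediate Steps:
$R{\left(W,D \right)} = 16 + D + W$ ($R{\left(W,D \right)} = \left(D + W\right) + 16 = 16 + D + W$)
$\frac{1}{R{\left(14,-30 \right)} + 42} = \frac{1}{\left(16 - 30 + 14\right) + 42} = \frac{1}{0 + 42} = \frac{1}{42}$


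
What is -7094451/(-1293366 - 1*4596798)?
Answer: 337831/280484 ≈ 1.2045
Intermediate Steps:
-7094451/(-1293366 - 1*4596798) = -7094451/(-1293366 - 4596798) = -7094451/(-5890164) = -7094451*(-1/5890164) = 337831/280484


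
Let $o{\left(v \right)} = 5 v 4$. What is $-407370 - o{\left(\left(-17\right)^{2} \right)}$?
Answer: $-413150$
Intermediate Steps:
$o{\left(v \right)} = 20 v$
$-407370 - o{\left(\left(-17\right)^{2} \right)} = -407370 - 20 \left(-17\right)^{2} = -407370 - 20 \cdot 289 = -407370 - 5780 = -413150$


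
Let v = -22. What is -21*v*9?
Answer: 4158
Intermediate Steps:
-21*v*9 = -21*(-22)*9 = 462*9 = 4158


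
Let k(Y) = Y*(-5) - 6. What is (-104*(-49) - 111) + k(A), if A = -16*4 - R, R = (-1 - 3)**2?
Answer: 5379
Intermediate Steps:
R = 16 (R = (-4)**2 = 16)
A = -80 (A = -16*4 - 1*16 = -64 - 16 = -80)
k(Y) = -6 - 5*Y (k(Y) = -5*Y - 6 = -6 - 5*Y)
(-104*(-49) - 111) + k(A) = (-104*(-49) - 111) + (-6 - 5*(-80)) = (5096 - 111) + (-6 + 400) = 4985 + 394 = 5379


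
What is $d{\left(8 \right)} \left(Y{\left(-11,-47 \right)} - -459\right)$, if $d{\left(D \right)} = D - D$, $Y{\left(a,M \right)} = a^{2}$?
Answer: $0$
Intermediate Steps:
$d{\left(D \right)} = 0$
$d{\left(8 \right)} \left(Y{\left(-11,-47 \right)} - -459\right) = 0 \left(\left(-11\right)^{2} - -459\right) = 0 \left(121 + 459\right) = 0 \cdot 580 = 0$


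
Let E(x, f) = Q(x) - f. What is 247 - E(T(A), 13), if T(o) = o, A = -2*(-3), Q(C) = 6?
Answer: 254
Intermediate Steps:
A = 6
E(x, f) = 6 - f
247 - E(T(A), 13) = 247 - (6 - 1*13) = 247 - (6 - 13) = 247 - 1*(-7) = 247 + 7 = 254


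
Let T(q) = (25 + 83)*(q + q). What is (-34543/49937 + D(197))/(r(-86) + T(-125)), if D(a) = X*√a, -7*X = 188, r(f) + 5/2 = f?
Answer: 69086/2705436849 + 376*√197/379239 ≈ 0.013941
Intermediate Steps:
r(f) = -5/2 + f
X = -188/7 (X = -⅐*188 = -188/7 ≈ -26.857)
D(a) = -188*√a/7
T(q) = 216*q (T(q) = 108*(2*q) = 216*q)
(-34543/49937 + D(197))/(r(-86) + T(-125)) = (-34543/49937 - 188*√197/7)/((-5/2 - 86) + 216*(-125)) = (-34543*1/49937 - 188*√197/7)/(-177/2 - 27000) = (-34543/49937 - 188*√197/7)/(-54177/2) = (-34543/49937 - 188*√197/7)*(-2/54177) = 69086/2705436849 + 376*√197/379239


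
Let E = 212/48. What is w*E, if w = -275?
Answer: -14575/12 ≈ -1214.6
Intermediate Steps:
E = 53/12 (E = 212*(1/48) = 53/12 ≈ 4.4167)
w*E = -275*53/12 = -14575/12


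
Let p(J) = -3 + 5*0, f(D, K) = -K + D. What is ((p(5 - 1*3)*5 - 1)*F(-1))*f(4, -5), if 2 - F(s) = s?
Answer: -432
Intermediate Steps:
f(D, K) = D - K
F(s) = 2 - s
p(J) = -3 (p(J) = -3 + 0 = -3)
((p(5 - 1*3)*5 - 1)*F(-1))*f(4, -5) = ((-3*5 - 1)*(2 - 1*(-1)))*(4 - 1*(-5)) = ((-15 - 1)*(2 + 1))*(4 + 5) = -16*3*9 = -48*9 = -432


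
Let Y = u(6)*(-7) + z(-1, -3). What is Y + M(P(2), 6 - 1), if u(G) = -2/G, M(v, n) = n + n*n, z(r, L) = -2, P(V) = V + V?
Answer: 91/3 ≈ 30.333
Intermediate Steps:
P(V) = 2*V
M(v, n) = n + n²
Y = ⅓ (Y = -2/6*(-7) - 2 = -2*⅙*(-7) - 2 = -⅓*(-7) - 2 = 7/3 - 2 = ⅓ ≈ 0.33333)
Y + M(P(2), 6 - 1) = ⅓ + (6 - 1)*(1 + (6 - 1)) = ⅓ + 5*(1 + 5) = ⅓ + 5*6 = ⅓ + 30 = 91/3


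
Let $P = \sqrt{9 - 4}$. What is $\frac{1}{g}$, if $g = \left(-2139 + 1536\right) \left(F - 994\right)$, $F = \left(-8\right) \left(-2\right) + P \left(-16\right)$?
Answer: $\frac{163}{95998002} - \frac{4 \sqrt{5}}{143997003} \approx 1.6358 \cdot 10^{-6}$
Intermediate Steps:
$P = \sqrt{5} \approx 2.2361$
$F = 16 - 16 \sqrt{5}$ ($F = \left(-8\right) \left(-2\right) + \sqrt{5} \left(-16\right) = 16 - 16 \sqrt{5} \approx -19.777$)
$g = 589734 + 9648 \sqrt{5}$ ($g = \left(-2139 + 1536\right) \left(\left(16 - 16 \sqrt{5}\right) - 994\right) = - 603 \left(-978 - 16 \sqrt{5}\right) = 589734 + 9648 \sqrt{5} \approx 6.1131 \cdot 10^{5}$)
$\frac{1}{g} = \frac{1}{589734 + 9648 \sqrt{5}}$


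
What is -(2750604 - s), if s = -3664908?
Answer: -6415512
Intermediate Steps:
-(2750604 - s) = -(2750604 - 1*(-3664908)) = -(2750604 + 3664908) = -1*6415512 = -6415512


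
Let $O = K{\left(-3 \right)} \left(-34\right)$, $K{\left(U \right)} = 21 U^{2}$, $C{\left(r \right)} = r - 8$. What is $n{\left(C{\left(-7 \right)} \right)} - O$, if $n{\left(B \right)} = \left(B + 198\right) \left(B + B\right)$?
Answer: $936$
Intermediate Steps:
$C{\left(r \right)} = -8 + r$
$n{\left(B \right)} = 2 B \left(198 + B\right)$ ($n{\left(B \right)} = \left(198 + B\right) 2 B = 2 B \left(198 + B\right)$)
$O = -6426$ ($O = 21 \left(-3\right)^{2} \left(-34\right) = 21 \cdot 9 \left(-34\right) = 189 \left(-34\right) = -6426$)
$n{\left(C{\left(-7 \right)} \right)} - O = 2 \left(-8 - 7\right) \left(198 - 15\right) - -6426 = 2 \left(-15\right) \left(198 - 15\right) + 6426 = 2 \left(-15\right) 183 + 6426 = -5490 + 6426 = 936$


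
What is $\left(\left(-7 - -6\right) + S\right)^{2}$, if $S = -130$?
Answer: $17161$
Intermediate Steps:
$\left(\left(-7 - -6\right) + S\right)^{2} = \left(\left(-7 - -6\right) - 130\right)^{2} = \left(\left(-7 + 6\right) - 130\right)^{2} = \left(-1 - 130\right)^{2} = \left(-131\right)^{2} = 17161$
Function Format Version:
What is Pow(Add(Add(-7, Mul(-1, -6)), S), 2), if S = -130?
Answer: 17161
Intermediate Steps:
Pow(Add(Add(-7, Mul(-1, -6)), S), 2) = Pow(Add(Add(-7, Mul(-1, -6)), -130), 2) = Pow(Add(Add(-7, 6), -130), 2) = Pow(Add(-1, -130), 2) = Pow(-131, 2) = 17161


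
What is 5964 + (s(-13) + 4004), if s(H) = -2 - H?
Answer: 9979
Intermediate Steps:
5964 + (s(-13) + 4004) = 5964 + ((-2 - 1*(-13)) + 4004) = 5964 + ((-2 + 13) + 4004) = 5964 + (11 + 4004) = 5964 + 4015 = 9979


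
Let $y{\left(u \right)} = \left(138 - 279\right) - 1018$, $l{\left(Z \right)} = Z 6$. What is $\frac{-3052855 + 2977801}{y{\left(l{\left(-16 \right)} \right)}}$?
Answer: $\frac{75054}{1159} \approx 64.758$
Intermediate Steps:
$l{\left(Z \right)} = 6 Z$
$y{\left(u \right)} = -1159$ ($y{\left(u \right)} = -141 - 1018 = -1159$)
$\frac{-3052855 + 2977801}{y{\left(l{\left(-16 \right)} \right)}} = \frac{-3052855 + 2977801}{-1159} = \left(-75054\right) \left(- \frac{1}{1159}\right) = \frac{75054}{1159}$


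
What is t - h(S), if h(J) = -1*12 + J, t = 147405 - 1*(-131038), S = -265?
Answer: 278720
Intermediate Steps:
t = 278443 (t = 147405 + 131038 = 278443)
h(J) = -12 + J
t - h(S) = 278443 - (-12 - 265) = 278443 - 1*(-277) = 278443 + 277 = 278720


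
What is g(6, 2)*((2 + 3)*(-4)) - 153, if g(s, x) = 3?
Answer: -213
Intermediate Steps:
g(6, 2)*((2 + 3)*(-4)) - 153 = 3*((2 + 3)*(-4)) - 153 = 3*(5*(-4)) - 153 = 3*(-20) - 153 = -60 - 153 = -213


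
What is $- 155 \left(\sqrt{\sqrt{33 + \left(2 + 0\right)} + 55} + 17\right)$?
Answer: $-2635 - 155 \sqrt{55 + \sqrt{35}} \approx -3844.8$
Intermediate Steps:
$- 155 \left(\sqrt{\sqrt{33 + \left(2 + 0\right)} + 55} + 17\right) = - 155 \left(\sqrt{\sqrt{33 + 2} + 55} + 17\right) = - 155 \left(\sqrt{\sqrt{35} + 55} + 17\right) = - 155 \left(\sqrt{55 + \sqrt{35}} + 17\right) = - 155 \left(17 + \sqrt{55 + \sqrt{35}}\right) = -2635 - 155 \sqrt{55 + \sqrt{35}}$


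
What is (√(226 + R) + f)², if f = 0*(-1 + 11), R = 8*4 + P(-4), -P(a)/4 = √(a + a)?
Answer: 258 - 8*I*√2 ≈ 258.0 - 11.314*I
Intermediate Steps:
P(a) = -4*√2*√a (P(a) = -4*√(a + a) = -4*√2*√a)
R = 32 - 8*I*√2 (R = 8*4 - 4*√2*√(-4) = 32 - 4*√2*2*I = 32 - 8*I*√2 ≈ 32.0 - 11.314*I)
f = 0 (f = 0*10 = 0)
(√(226 + R) + f)² = (√(226 + (32 - 8*I*√2)) + 0)² = (√(258 - 8*I*√2) + 0)² = (√(258 - 8*I*√2))² = 258 - 8*I*√2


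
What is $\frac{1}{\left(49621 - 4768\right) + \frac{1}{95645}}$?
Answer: $\frac{95645}{4289965186} \approx 2.2295 \cdot 10^{-5}$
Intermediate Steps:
$\frac{1}{\left(49621 - 4768\right) + \frac{1}{95645}} = \frac{1}{44853 + \frac{1}{95645}} = \frac{1}{\frac{4289965186}{95645}} = \frac{95645}{4289965186}$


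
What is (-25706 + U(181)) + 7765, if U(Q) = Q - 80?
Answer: -17840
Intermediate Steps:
U(Q) = -80 + Q
(-25706 + U(181)) + 7765 = (-25706 + (-80 + 181)) + 7765 = (-25706 + 101) + 7765 = -25605 + 7765 = -17840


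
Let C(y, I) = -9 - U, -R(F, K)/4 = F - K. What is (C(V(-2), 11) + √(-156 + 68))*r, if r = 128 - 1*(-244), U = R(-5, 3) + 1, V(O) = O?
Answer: -15624 + 744*I*√22 ≈ -15624.0 + 3489.7*I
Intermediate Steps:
R(F, K) = -4*F + 4*K (R(F, K) = -4*(F - K) = -4*F + 4*K)
U = 33 (U = (-4*(-5) + 4*3) + 1 = (20 + 12) + 1 = 32 + 1 = 33)
C(y, I) = -42 (C(y, I) = -9 - 1*33 = -9 - 33 = -42)
r = 372 (r = 128 + 244 = 372)
(C(V(-2), 11) + √(-156 + 68))*r = (-42 + √(-156 + 68))*372 = (-42 + √(-88))*372 = (-42 + 2*I*√22)*372 = -15624 + 744*I*√22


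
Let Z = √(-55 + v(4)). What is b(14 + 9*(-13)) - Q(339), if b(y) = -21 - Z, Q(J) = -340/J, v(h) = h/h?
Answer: -6779/339 - 3*I*√6 ≈ -19.997 - 7.3485*I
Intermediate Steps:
v(h) = 1
Z = 3*I*√6 (Z = √(-55 + 1) = √(-54) = 3*I*√6 ≈ 7.3485*I)
b(y) = -21 - 3*I*√6
b(14 + 9*(-13)) - Q(339) = (-21 - 3*I*√6) - (-340)/339 = (-21 - 3*I*√6) - 1*(-340/339) = (-21 - 3*I*√6) + 340/339 = -6779/339 - 3*I*√6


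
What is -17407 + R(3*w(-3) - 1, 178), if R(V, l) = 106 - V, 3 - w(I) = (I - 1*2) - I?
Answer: -17315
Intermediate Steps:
w(I) = 5 (w(I) = 3 - ((I - 1*2) - I) = 3 - ((I - 2) - I) = 3 - ((-2 + I) - I) = 3 - 1*(-2) = 3 + 2 = 5)
-17407 + R(3*w(-3) - 1, 178) = -17407 + (106 - (3*5 - 1)) = -17407 + (106 - (15 - 1)) = -17407 + (106 - 1*14) = -17407 + (106 - 14) = -17407 + 92 = -17315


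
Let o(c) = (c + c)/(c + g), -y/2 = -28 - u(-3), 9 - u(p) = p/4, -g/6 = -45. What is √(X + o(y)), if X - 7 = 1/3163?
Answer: 2*√8882056253821/2185633 ≈ 2.7272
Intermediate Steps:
g = 270 (g = -6*(-45) = 270)
u(p) = 9 - p/4
y = 151/2 (y = -2*(-28 - (9 - ¼*(-3))) = -2*(-28 - (9 + ¾)) = -2*(-28 - 1*39/4) = -2*(-28 - 39/4) = -2*(-151/4) = 151/2 ≈ 75.500)
o(c) = 2*c/(270 + c) (o(c) = (c + c)/(c + 270) = (2*c)/(270 + c) = 2*c/(270 + c))
X = 22142/3163 (X = 7 + 1/3163 = 22142/3163 ≈ 7.0003)
√(X + o(y)) = √(22142/3163 + 2*(151/2)/(270 + 151/2)) = √(22142/3163 + 2*(151/2)/(691/2)) = √(22142/3163 + 2*(151/2)*(2/691)) = √(22142/3163 + 302/691) = √(16255348/2185633) = 2*√8882056253821/2185633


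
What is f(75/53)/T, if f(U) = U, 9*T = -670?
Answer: -135/7102 ≈ -0.019009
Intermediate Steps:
T = -670/9 (T = (⅑)*(-670) = -670/9 ≈ -74.444)
f(75/53)/T = (75/53)/(-670/9) = (75*(1/53))*(-9/670) = (75/53)*(-9/670) = -135/7102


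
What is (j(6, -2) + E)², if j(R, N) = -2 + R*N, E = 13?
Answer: 1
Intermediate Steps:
j(R, N) = -2 + N*R
(j(6, -2) + E)² = ((-2 - 2*6) + 13)² = ((-2 - 12) + 13)² = (-14 + 13)² = (-1)² = 1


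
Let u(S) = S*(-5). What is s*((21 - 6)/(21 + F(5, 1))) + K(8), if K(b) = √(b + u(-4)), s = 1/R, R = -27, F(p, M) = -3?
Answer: -5/162 + 2*√7 ≈ 5.2606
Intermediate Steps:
u(S) = -5*S
s = -1/27 (s = 1/(-27) = 1*(-1/27) = -1/27 ≈ -0.037037)
K(b) = √(20 + b) (K(b) = √(b - 5*(-4)) = √(b + 20) = √(20 + b))
s*((21 - 6)/(21 + F(5, 1))) + K(8) = -(21 - 6)/(27*(21 - 3)) + √(20 + 8) = -5/(9*18) + √28 = -5/(9*18) + 2*√7 = -1/27*⅚ + 2*√7 = -5/162 + 2*√7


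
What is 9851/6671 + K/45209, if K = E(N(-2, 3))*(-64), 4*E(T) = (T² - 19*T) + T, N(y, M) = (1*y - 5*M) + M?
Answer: 397536131/301589239 ≈ 1.3181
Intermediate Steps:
N(y, M) = y - 4*M (N(y, M) = (y - 5*M) + M = y - 4*M)
E(T) = -9*T/2 + T²/4 (E(T) = ((T² - 19*T) + T)/4 = (T² - 18*T)/4 = -9*T/2 + T²/4)
K = -7168 (K = ((-2 - 4*3)*(-18 + (-2 - 4*3))/4)*(-64) = ((-2 - 12)*(-18 + (-2 - 12))/4)*(-64) = ((¼)*(-14)*(-18 - 14))*(-64) = ((¼)*(-14)*(-32))*(-64) = 112*(-64) = -7168)
9851/6671 + K/45209 = 9851/6671 - 7168/45209 = 397536131/301589239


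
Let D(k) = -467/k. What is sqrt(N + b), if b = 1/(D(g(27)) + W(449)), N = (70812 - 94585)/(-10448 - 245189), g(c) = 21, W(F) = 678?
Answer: 2*sqrt(292848168709126930)/3520377127 ≈ 0.30744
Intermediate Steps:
N = 23773/255637 (N = -23773/(-255637) = -23773*(-1/255637) = 23773/255637 ≈ 0.092995)
b = 21/13771 (b = 1/(-467/21 + 678) = 1/(13771/21) = 21/13771 ≈ 0.0015249)
sqrt(N + b) = sqrt(23773/255637 + 21/13771) = sqrt(332746360/3520377127) = 2*sqrt(292848168709126930)/3520377127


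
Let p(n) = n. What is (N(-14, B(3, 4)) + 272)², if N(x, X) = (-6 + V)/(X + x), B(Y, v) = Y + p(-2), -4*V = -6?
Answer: 50140561/676 ≈ 74172.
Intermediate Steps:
V = 3/2 (V = -¼*(-6) = 3/2 ≈ 1.5000)
B(Y, v) = -2 + Y (B(Y, v) = Y - 2 = -2 + Y)
N(x, X) = -9/(2*(X + x)) (N(x, X) = (-6 + 3/2)/(X + x) = -9/(2*(X + x)))
(N(-14, B(3, 4)) + 272)² = (-9/(2*(-2 + 3) + 2*(-14)) + 272)² = (-9/(2*1 - 28) + 272)² = (-9/(2 - 28) + 272)² = (-9/(-26) + 272)² = (-9*(-1/26) + 272)² = (9/26 + 272)² = (7081/26)² = 50140561/676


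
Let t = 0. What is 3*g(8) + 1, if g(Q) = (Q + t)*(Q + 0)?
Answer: 193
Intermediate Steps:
g(Q) = Q² (g(Q) = (Q + 0)*(Q + 0) = Q*Q = Q²)
3*g(8) + 1 = 3*8² + 1 = 3*64 + 1 = 192 + 1 = 193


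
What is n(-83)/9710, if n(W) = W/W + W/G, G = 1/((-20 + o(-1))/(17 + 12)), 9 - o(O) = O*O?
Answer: 205/56318 ≈ 0.0036400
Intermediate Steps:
o(O) = 9 - O² (o(O) = 9 - O*O = 9 - O²)
G = -29/12 (G = 1/((-20 + (9 - 1*(-1)²))/(17 + 12)) = 1/((-20 + (9 - 1*1))/29) = 1/((-20 + (9 - 1))*(1/29)) = 1/((-20 + 8)*(1/29)) = 1/(-12*1/29) = 1/(-12/29) = -29/12 ≈ -2.4167)
n(W) = 1 - 12*W/29 (n(W) = W/W + W/(-29/12) = 1 + W*(-12/29) = 1 - 12*W/29)
n(-83)/9710 = (1 - 12/29*(-83))/9710 = (1 + 996/29)*(1/9710) = (1025/29)*(1/9710) = 205/56318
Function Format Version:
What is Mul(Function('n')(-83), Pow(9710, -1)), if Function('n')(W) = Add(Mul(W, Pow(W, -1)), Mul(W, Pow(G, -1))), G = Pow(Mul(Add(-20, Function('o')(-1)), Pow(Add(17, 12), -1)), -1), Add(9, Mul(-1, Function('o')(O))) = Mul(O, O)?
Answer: Rational(205, 56318) ≈ 0.0036400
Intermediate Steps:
Function('o')(O) = Add(9, Mul(-1, Pow(O, 2))) (Function('o')(O) = Add(9, Mul(-1, Mul(O, O))) = Add(9, Mul(-1, Pow(O, 2))))
G = Rational(-29, 12) (G = Pow(Mul(Add(-20, Add(9, Mul(-1, Pow(-1, 2)))), Pow(Add(17, 12), -1)), -1) = Pow(Mul(Add(-20, Add(9, Mul(-1, 1))), Pow(29, -1)), -1) = Pow(Mul(Add(-20, Add(9, -1)), Rational(1, 29)), -1) = Pow(Mul(Add(-20, 8), Rational(1, 29)), -1) = Pow(Mul(-12, Rational(1, 29)), -1) = Pow(Rational(-12, 29), -1) = Rational(-29, 12) ≈ -2.4167)
Function('n')(W) = Add(1, Mul(Rational(-12, 29), W)) (Function('n')(W) = Add(Mul(W, Pow(W, -1)), Mul(W, Pow(Rational(-29, 12), -1))) = Add(1, Mul(W, Rational(-12, 29))) = Add(1, Mul(Rational(-12, 29), W)))
Mul(Function('n')(-83), Pow(9710, -1)) = Mul(Add(1, Mul(Rational(-12, 29), -83)), Pow(9710, -1)) = Mul(Add(1, Rational(996, 29)), Rational(1, 9710)) = Mul(Rational(1025, 29), Rational(1, 9710)) = Rational(205, 56318)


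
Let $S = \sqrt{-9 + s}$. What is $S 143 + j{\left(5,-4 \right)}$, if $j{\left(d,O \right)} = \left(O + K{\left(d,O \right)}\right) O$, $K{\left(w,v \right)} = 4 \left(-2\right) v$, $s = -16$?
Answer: $-112 + 715 i \approx -112.0 + 715.0 i$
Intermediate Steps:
$K{\left(w,v \right)} = - 8 v$
$j{\left(d,O \right)} = - 7 O^{2}$ ($j{\left(d,O \right)} = \left(O - 8 O\right) O = - 7 O O = - 7 O^{2}$)
$S = 5 i$ ($S = \sqrt{-9 - 16} = \sqrt{-25} = 5 i \approx 5.0 i$)
$S 143 + j{\left(5,-4 \right)} = 5 i 143 - 7 \left(-4\right)^{2} = 715 i - 112 = -112 + 715 i$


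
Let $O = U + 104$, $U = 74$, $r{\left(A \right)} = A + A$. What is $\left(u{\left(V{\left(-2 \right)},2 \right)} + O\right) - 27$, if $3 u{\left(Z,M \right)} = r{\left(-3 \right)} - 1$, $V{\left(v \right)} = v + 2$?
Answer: $\frac{446}{3} \approx 148.67$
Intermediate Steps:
$r{\left(A \right)} = 2 A$
$V{\left(v \right)} = 2 + v$
$u{\left(Z,M \right)} = - \frac{7}{3}$ ($u{\left(Z,M \right)} = \frac{2 \left(-3\right) - 1}{3} = \frac{-6 - 1}{3} = \frac{1}{3} \left(-7\right) = - \frac{7}{3}$)
$O = 178$ ($O = 74 + 104 = 178$)
$\left(u{\left(V{\left(-2 \right)},2 \right)} + O\right) - 27 = \left(- \frac{7}{3} + 178\right) - 27 = \frac{527}{3} - 27 = \frac{446}{3}$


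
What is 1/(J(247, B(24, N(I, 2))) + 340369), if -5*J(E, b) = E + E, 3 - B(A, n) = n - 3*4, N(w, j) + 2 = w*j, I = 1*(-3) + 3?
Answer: 5/1701351 ≈ 2.9388e-6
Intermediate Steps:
I = 0 (I = -3 + 3 = 0)
N(w, j) = -2 + j*w (N(w, j) = -2 + w*j = -2 + j*w)
B(A, n) = 15 - n (B(A, n) = 3 - (n - 3*4) = 3 - (n - 12) = 3 - (-12 + n) = 3 + (12 - n) = 15 - n)
J(E, b) = -2*E/5 (J(E, b) = -(E + E)/5 = -2*E/5)
1/(J(247, B(24, N(I, 2))) + 340369) = 1/(-⅖*247 + 340369) = 1/(-494/5 + 340369) = 1/(1701351/5) = 5/1701351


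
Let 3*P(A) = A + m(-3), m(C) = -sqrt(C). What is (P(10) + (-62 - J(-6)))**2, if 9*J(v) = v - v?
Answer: (176 + I*sqrt(3))**2/9 ≈ 3441.4 + 67.742*I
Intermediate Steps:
J(v) = 0 (J(v) = (v - v)/9 = (1/9)*0 = 0)
P(A) = A/3 - I*sqrt(3)/3 (P(A) = (A - sqrt(-3))/3 = (A - I*sqrt(3))/3 = A/3 - I*sqrt(3)/3)
(P(10) + (-62 - J(-6)))**2 = (((1/3)*10 - I*sqrt(3)/3) + (-62 - 1*0))**2 = ((10/3 - I*sqrt(3)/3) + (-62 + 0))**2 = ((10/3 - I*sqrt(3)/3) - 62)**2 = (-176/3 - I*sqrt(3)/3)**2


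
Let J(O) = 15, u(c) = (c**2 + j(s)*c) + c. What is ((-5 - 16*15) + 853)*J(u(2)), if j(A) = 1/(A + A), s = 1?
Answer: 9120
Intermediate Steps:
j(A) = 1/(2*A)
u(c) = c**2 + 3*c/2 (u(c) = (c**2 + ((1/2)/1)*c) + c = (c**2 + ((1/2)*1)*c) + c = (c**2 + c/2) + c = c**2 + 3*c/2)
((-5 - 16*15) + 853)*J(u(2)) = ((-5 - 16*15) + 853)*15 = ((-5 - 240) + 853)*15 = (-245 + 853)*15 = 608*15 = 9120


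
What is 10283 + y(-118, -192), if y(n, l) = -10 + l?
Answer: 10081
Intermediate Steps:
10283 + y(-118, -192) = 10283 + (-10 - 192) = 10283 - 202 = 10081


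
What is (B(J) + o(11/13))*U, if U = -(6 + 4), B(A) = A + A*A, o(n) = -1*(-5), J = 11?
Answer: -1370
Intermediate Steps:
o(n) = 5
B(A) = A + A²
U = -10 (U = -1*10 = -10)
(B(J) + o(11/13))*U = (11*(1 + 11) + 5)*(-10) = (11*12 + 5)*(-10) = (132 + 5)*(-10) = 137*(-10) = -1370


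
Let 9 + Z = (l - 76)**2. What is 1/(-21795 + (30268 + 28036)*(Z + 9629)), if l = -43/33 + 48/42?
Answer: 53361/47974077525581 ≈ 1.1123e-9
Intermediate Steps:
l = -37/231 (l = -43*1/33 + 48*(1/42) = -43/33 + 8/7 = -37/231 ≈ -0.16017)
Z = 309033400/53361 (Z = -9 + (-37/231 - 76)**2 = -9 + (-17593/231)**2 = -9 + 309513649/53361 = 309033400/53361 ≈ 5791.4)
1/(-21795 + (30268 + 28036)*(Z + 9629)) = 1/(-21795 + (30268 + 28036)*(309033400/53361 + 9629)) = 1/(-21795 + 58304*(822846469/53361)) = 1/(-21795 + 47975240528576/53361) = 1/(47974077525581/53361) = 53361/47974077525581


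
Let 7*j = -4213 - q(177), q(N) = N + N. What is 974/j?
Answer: -6818/4567 ≈ -1.4929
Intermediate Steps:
q(N) = 2*N
j = -4567/7 (j = (-4213 - 2*177)/7 = (-4213 - 1*354)/7 = (-4213 - 354)/7 = (⅐)*(-4567) = -4567/7 ≈ -652.43)
974/j = 974/(-4567/7) = 974*(-7/4567) = -6818/4567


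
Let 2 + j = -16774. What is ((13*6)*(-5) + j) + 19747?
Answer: 2581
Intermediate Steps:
j = -16776 (j = -2 - 16774 = -16776)
((13*6)*(-5) + j) + 19747 = ((13*6)*(-5) - 16776) + 19747 = (78*(-5) - 16776) + 19747 = (-390 - 16776) + 19747 = -17166 + 19747 = 2581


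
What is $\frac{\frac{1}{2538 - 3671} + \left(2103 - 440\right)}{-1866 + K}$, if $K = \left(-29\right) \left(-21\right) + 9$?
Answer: $- \frac{942089}{706992} \approx -1.3325$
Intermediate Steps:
$K = 618$ ($K = 609 + 9 = 618$)
$\frac{\frac{1}{2538 - 3671} + \left(2103 - 440\right)}{-1866 + K} = \frac{\frac{1}{2538 - 3671} + \left(2103 - 440\right)}{-1866 + 618} = \frac{\frac{1}{-1133} + 1663}{-1248} = \left(- \frac{1}{1133} + 1663\right) \left(- \frac{1}{1248}\right) = \frac{1884178}{1133} \left(- \frac{1}{1248}\right) = - \frac{942089}{706992}$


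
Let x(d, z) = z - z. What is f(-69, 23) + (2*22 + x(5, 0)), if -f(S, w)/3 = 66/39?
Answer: 506/13 ≈ 38.923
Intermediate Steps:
f(S, w) = -66/13 (f(S, w) = -198/39 = -3*22/13 = -66/13)
x(d, z) = 0
f(-69, 23) + (2*22 + x(5, 0)) = -66/13 + (2*22 + 0) = -66/13 + (44 + 0) = -66/13 + 44 = 506/13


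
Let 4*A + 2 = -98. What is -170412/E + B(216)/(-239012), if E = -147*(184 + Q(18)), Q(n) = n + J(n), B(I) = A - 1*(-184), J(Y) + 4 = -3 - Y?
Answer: 13575458641/2072951076 ≈ 6.5489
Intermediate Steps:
J(Y) = -7 - Y (J(Y) = -4 + (-3 - Y) = -7 - Y)
A = -25 (A = -1/2 + (1/4)*(-98) = -1/2 - 49/2 = -25)
B(I) = 159 (B(I) = -25 - 1*(-184) = -25 + 184 = 159)
Q(n) = -7 (Q(n) = n + (-7 - n) = -7)
E = -26019 (E = -147*(184 - 7) = -147*177 = -26019)
-170412/E + B(216)/(-239012) = -170412/(-26019) + 159/(-239012) = -170412*(-1/26019) + 159*(-1/239012) = 56804/8673 - 159/239012 = 13575458641/2072951076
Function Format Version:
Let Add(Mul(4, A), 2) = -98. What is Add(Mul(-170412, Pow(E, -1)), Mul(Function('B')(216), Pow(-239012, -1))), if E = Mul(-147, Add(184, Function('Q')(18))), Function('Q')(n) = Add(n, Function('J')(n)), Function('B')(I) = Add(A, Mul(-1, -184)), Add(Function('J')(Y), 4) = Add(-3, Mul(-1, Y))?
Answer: Rational(13575458641, 2072951076) ≈ 6.5489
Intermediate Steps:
Function('J')(Y) = Add(-7, Mul(-1, Y)) (Function('J')(Y) = Add(-4, Add(-3, Mul(-1, Y))) = Add(-7, Mul(-1, Y)))
A = -25 (A = Add(Rational(-1, 2), Mul(Rational(1, 4), -98)) = Add(Rational(-1, 2), Rational(-49, 2)) = -25)
Function('B')(I) = 159 (Function('B')(I) = Add(-25, Mul(-1, -184)) = Add(-25, 184) = 159)
Function('Q')(n) = -7 (Function('Q')(n) = Add(n, Add(-7, Mul(-1, n))) = -7)
E = -26019 (E = Mul(-147, Add(184, -7)) = Mul(-147, 177) = -26019)
Add(Mul(-170412, Pow(E, -1)), Mul(Function('B')(216), Pow(-239012, -1))) = Add(Mul(-170412, Pow(-26019, -1)), Mul(159, Pow(-239012, -1))) = Add(Mul(-170412, Rational(-1, 26019)), Mul(159, Rational(-1, 239012))) = Add(Rational(56804, 8673), Rational(-159, 239012)) = Rational(13575458641, 2072951076)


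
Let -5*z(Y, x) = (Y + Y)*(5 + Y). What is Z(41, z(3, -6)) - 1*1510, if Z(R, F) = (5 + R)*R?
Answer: 376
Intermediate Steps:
z(Y, x) = -2*Y*(5 + Y)/5 (z(Y, x) = -(Y + Y)*(5 + Y)/5 = -2*Y*(5 + Y)/5)
Z(R, F) = R*(5 + R)
Z(41, z(3, -6)) - 1*1510 = 41*(5 + 41) - 1*1510 = 41*46 - 1510 = 1886 - 1510 = 376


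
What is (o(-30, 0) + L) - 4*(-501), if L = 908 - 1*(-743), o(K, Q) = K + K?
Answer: 3595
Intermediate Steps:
o(K, Q) = 2*K
L = 1651 (L = 908 + 743 = 1651)
(o(-30, 0) + L) - 4*(-501) = (2*(-30) + 1651) - 4*(-501) = (-60 + 1651) + 2004 = 1591 + 2004 = 3595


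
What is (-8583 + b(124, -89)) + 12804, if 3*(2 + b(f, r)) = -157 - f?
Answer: 12376/3 ≈ 4125.3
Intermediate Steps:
b(f, r) = -163/3 - f/3 (b(f, r) = -2 + (-157 - f)/3 = -2 + (-157/3 - f/3) = -163/3 - f/3)
(-8583 + b(124, -89)) + 12804 = (-8583 + (-163/3 - ⅓*124)) + 12804 = (-8583 + (-163/3 - 124/3)) + 12804 = (-8583 - 287/3) + 12804 = -26036/3 + 12804 = 12376/3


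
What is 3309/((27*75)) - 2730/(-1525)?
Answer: 140993/41175 ≈ 3.4242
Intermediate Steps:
3309/((27*75)) - 2730/(-1525) = 3309/2025 - 2730*(-1/1525) = 3309*(1/2025) + 546/305 = 1103/675 + 546/305 = 140993/41175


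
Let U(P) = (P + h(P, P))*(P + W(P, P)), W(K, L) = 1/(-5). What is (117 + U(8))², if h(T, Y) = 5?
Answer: 1192464/25 ≈ 47699.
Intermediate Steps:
W(K, L) = -⅕
U(P) = (5 + P)*(-⅕ + P) (U(P) = (P + 5)*(P - ⅕) = (5 + P)*(-⅕ + P))
(117 + U(8))² = (117 + (-1 + 8² + (24/5)*8))² = (117 + (-1 + 64 + 192/5))² = (117 + 507/5)² = (1092/5)² = 1192464/25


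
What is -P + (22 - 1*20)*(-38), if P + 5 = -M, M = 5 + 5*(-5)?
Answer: -91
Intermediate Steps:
M = -20 (M = 5 - 25 = -20)
P = 15 (P = -5 - 1*(-20) = -5 + 20 = 15)
-P + (22 - 1*20)*(-38) = -1*15 + (22 - 1*20)*(-38) = -15 + (22 - 20)*(-38) = -15 + 2*(-38) = -15 - 76 = -91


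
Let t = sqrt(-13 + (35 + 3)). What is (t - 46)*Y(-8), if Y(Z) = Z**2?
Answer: -2624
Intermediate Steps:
t = 5 (t = sqrt(-13 + 38) = sqrt(25) = 5)
(t - 46)*Y(-8) = (5 - 46)*(-8)**2 = -41*64 = -2624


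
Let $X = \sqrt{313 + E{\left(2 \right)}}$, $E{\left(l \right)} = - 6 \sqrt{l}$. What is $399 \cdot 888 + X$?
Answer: $354312 + \sqrt{313 - 6 \sqrt{2}} \approx 3.5433 \cdot 10^{5}$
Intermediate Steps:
$X = \sqrt{313 - 6 \sqrt{2}} \approx 17.45$
$399 \cdot 888 + X = 399 \cdot 888 + \sqrt{313 - 6 \sqrt{2}} = 354312 + \sqrt{313 - 6 \sqrt{2}}$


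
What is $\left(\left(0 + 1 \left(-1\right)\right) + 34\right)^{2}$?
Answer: $1089$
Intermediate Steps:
$\left(\left(0 + 1 \left(-1\right)\right) + 34\right)^{2} = \left(\left(0 - 1\right) + 34\right)^{2} = \left(-1 + 34\right)^{2} = 33^{2} = 1089$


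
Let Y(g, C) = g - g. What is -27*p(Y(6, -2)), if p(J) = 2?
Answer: -54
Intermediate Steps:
Y(g, C) = 0
-27*p(Y(6, -2)) = -27*2 = -54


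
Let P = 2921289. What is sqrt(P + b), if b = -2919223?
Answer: sqrt(2066) ≈ 45.453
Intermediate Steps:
sqrt(P + b) = sqrt(2921289 - 2919223) = sqrt(2066)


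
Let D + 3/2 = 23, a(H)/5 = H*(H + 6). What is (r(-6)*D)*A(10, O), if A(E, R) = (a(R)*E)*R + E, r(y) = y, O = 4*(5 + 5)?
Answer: -474721290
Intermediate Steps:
a(H) = 5*H*(6 + H) (a(H) = 5*(H*(H + 6)) = 5*(H*(6 + H)) = 5*H*(6 + H))
O = 40 (O = 4*10 = 40)
D = 43/2 (D = -3/2 + 23 = 43/2 ≈ 21.500)
A(E, R) = E + 5*E*R²*(6 + R) (A(E, R) = ((5*R*(6 + R))*E)*R + E = (5*E*R*(6 + R))*R + E = 5*E*R²*(6 + R) + E = E + 5*E*R²*(6 + R))
(r(-6)*D)*A(10, O) = (-6*43/2)*(10*(1 + 5*40²*(6 + 40))) = -1290*(1 + 5*1600*46) = -1290*(1 + 368000) = -1290*368001 = -129*3680010 = -474721290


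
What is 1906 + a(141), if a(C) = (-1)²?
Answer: 1907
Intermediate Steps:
a(C) = 1
1906 + a(141) = 1906 + 1 = 1907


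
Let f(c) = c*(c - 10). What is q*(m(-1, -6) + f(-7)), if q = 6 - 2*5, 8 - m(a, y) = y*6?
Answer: -652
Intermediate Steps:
m(a, y) = 8 - 6*y (m(a, y) = 8 - y*6 = 8 - 6*y)
f(c) = c*(-10 + c)
q = -4 (q = 6 - 10 = -4)
q*(m(-1, -6) + f(-7)) = -4*((8 - 6*(-6)) - 7*(-10 - 7)) = -4*((8 + 36) - 7*(-17)) = -4*(44 + 119) = -4*163 = -652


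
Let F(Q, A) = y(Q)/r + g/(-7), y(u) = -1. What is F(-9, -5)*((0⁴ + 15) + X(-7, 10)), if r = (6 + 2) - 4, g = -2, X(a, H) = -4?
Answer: 11/28 ≈ 0.39286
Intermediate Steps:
r = 4 (r = 8 - 4 = 4)
F(Q, A) = 1/28 (F(Q, A) = -1/4 - 2/(-7) = -1*¼ - 2*(-⅐) = -¼ + 2/7 = 1/28)
F(-9, -5)*((0⁴ + 15) + X(-7, 10)) = ((0⁴ + 15) - 4)/28 = ((0 + 15) - 4)/28 = (15 - 4)/28 = (1/28)*11 = 11/28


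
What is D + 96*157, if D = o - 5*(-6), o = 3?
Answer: 15105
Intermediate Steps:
D = 33 (D = 3 - 5*(-6) = 3 + 30 = 33)
D + 96*157 = 33 + 96*157 = 33 + 15072 = 15105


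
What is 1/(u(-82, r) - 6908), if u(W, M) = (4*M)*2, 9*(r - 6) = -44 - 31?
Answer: -3/20780 ≈ -0.00014437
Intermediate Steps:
r = -7/3 (r = 6 + (-44 - 31)/9 = 6 + (1/9)*(-75) = 6 - 25/3 = -7/3 ≈ -2.3333)
u(W, M) = 8*M
1/(u(-82, r) - 6908) = 1/(8*(-7/3) - 6908) = 1/(-56/3 - 6908) = 1/(-20780/3) = -3/20780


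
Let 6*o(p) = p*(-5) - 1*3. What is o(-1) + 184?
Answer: 553/3 ≈ 184.33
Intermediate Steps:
o(p) = -½ - 5*p/6 (o(p) = (p*(-5) - 1*3)/6 = (-5*p - 3)/6 = (-3 - 5*p)/6 = -½ - 5*p/6)
o(-1) + 184 = (-½ - ⅚*(-1)) + 184 = (-½ + ⅚) + 184 = ⅓ + 184 = 553/3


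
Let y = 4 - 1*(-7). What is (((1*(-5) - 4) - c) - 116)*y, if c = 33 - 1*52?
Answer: -1166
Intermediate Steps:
c = -19 (c = 33 - 52 = -19)
y = 11 (y = 4 + 7 = 11)
(((1*(-5) - 4) - c) - 116)*y = (((1*(-5) - 4) - 1*(-19)) - 116)*11 = (((-5 - 4) + 19) - 116)*11 = ((-9 + 19) - 116)*11 = (10 - 116)*11 = -106*11 = -1166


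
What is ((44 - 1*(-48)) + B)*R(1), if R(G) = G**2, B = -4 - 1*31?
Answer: 57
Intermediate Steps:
B = -35 (B = -4 - 31 = -35)
((44 - 1*(-48)) + B)*R(1) = ((44 - 1*(-48)) - 35)*1**2 = ((44 + 48) - 35)*1 = (92 - 35)*1 = 57*1 = 57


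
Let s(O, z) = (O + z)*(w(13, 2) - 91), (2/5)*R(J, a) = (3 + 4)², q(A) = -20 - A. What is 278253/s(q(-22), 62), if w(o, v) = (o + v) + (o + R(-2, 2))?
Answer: 278253/3808 ≈ 73.071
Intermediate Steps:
R(J, a) = 245/2 (R(J, a) = 5*(3 + 4)²/2 = (5/2)*7² = (5/2)*49 = 245/2)
w(o, v) = 245/2 + v + 2*o (w(o, v) = (o + v) + (o + 245/2) = (o + v) + (245/2 + o) = 245/2 + v + 2*o)
s(O, z) = 119*O/2 + 119*z/2 (s(O, z) = (O + z)*((245/2 + 2 + 2*13) - 91) = (O + z)*((245/2 + 2 + 26) - 91) = (O + z)*(301/2 - 91) = (O + z)*(119/2) = 119*O/2 + 119*z/2)
278253/s(q(-22), 62) = 278253/(119*(-20 - 1*(-22))/2 + (119/2)*62) = 278253/(119*(-20 + 22)/2 + 3689) = 278253/((119/2)*2 + 3689) = 278253/(119 + 3689) = 278253/3808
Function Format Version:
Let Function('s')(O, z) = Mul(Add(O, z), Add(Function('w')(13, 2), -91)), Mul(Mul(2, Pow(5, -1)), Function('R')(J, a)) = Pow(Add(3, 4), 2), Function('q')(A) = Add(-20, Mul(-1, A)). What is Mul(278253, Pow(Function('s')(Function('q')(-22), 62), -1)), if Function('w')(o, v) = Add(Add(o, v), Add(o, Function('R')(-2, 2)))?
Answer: Rational(278253, 3808) ≈ 73.071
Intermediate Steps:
Function('R')(J, a) = Rational(245, 2) (Function('R')(J, a) = Mul(Rational(5, 2), Pow(Add(3, 4), 2)) = Mul(Rational(5, 2), Pow(7, 2)) = Mul(Rational(5, 2), 49) = Rational(245, 2))
Function('w')(o, v) = Add(Rational(245, 2), v, Mul(2, o)) (Function('w')(o, v) = Add(Add(o, v), Add(o, Rational(245, 2))) = Add(Add(o, v), Add(Rational(245, 2), o)) = Add(Rational(245, 2), v, Mul(2, o)))
Function('s')(O, z) = Add(Mul(Rational(119, 2), O), Mul(Rational(119, 2), z)) (Function('s')(O, z) = Mul(Add(O, z), Add(Add(Rational(245, 2), 2, Mul(2, 13)), -91)) = Mul(Add(O, z), Add(Add(Rational(245, 2), 2, 26), -91)) = Mul(Add(O, z), Add(Rational(301, 2), -91)) = Mul(Add(O, z), Rational(119, 2)) = Add(Mul(Rational(119, 2), O), Mul(Rational(119, 2), z)))
Mul(278253, Pow(Function('s')(Function('q')(-22), 62), -1)) = Mul(278253, Pow(Add(Mul(Rational(119, 2), Add(-20, Mul(-1, -22))), Mul(Rational(119, 2), 62)), -1)) = Mul(278253, Pow(Add(Mul(Rational(119, 2), Add(-20, 22)), 3689), -1)) = Mul(278253, Pow(Add(Mul(Rational(119, 2), 2), 3689), -1)) = Mul(278253, Pow(Add(119, 3689), -1)) = Mul(278253, Pow(3808, -1)) = Mul(278253, Rational(1, 3808)) = Rational(278253, 3808)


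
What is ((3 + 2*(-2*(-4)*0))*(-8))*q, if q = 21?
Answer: -504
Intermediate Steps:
((3 + 2*(-2*(-4)*0))*(-8))*q = ((3 + 2*(-2*(-4)*0))*(-8))*21 = ((3 + 2*(8*0))*(-8))*21 = ((3 + 2*0)*(-8))*21 = ((3 + 0)*(-8))*21 = (3*(-8))*21 = -24*21 = -504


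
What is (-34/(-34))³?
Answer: 1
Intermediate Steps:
(-34/(-34))³ = (-34*(-1/34))³ = 1³ = 1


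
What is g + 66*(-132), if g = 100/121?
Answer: -1054052/121 ≈ -8711.2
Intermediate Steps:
g = 100/121 (g = 100*(1/121) = 100/121 ≈ 0.82645)
g + 66*(-132) = 100/121 + 66*(-132) = 100/121 - 8712 = -1054052/121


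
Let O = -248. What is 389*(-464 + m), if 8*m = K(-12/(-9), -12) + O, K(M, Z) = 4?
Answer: -384721/2 ≈ -1.9236e+5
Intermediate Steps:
m = -61/2 (m = (4 - 248)/8 = (⅛)*(-244) = -61/2 ≈ -30.500)
389*(-464 + m) = 389*(-464 - 61/2) = 389*(-989/2) = -384721/2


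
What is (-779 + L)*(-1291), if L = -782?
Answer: 2015251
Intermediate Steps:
(-779 + L)*(-1291) = (-779 - 782)*(-1291) = -1561*(-1291) = 2015251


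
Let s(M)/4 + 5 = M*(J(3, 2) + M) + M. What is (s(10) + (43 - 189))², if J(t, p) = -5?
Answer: 5476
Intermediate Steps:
s(M) = -20 + 4*M + 4*M*(-5 + M) (s(M) = -20 + 4*(M*(-5 + M) + M) = -20 + 4*(M + M*(-5 + M)) = -20 + (4*M + 4*M*(-5 + M)) = -20 + 4*M + 4*M*(-5 + M))
(s(10) + (43 - 189))² = ((-20 - 16*10 + 4*10²) + (43 - 189))² = ((-20 - 160 + 4*100) - 146)² = ((-20 - 160 + 400) - 146)² = (220 - 146)² = 74² = 5476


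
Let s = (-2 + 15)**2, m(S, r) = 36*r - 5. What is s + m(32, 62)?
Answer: 2396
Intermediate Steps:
m(S, r) = -5 + 36*r
s = 169 (s = 13**2 = 169)
s + m(32, 62) = 169 + (-5 + 36*62) = 169 + (-5 + 2232) = 169 + 2227 = 2396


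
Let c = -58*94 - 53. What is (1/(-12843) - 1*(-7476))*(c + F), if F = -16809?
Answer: -714154117946/4281 ≈ -1.6682e+8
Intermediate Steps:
c = -5505 (c = -5452 - 53 = -5505)
(1/(-12843) - 1*(-7476))*(c + F) = (1/(-12843) - 1*(-7476))*(-5505 - 16809) = (-1/12843 + 7476)*(-22314) = (96014267/12843)*(-22314) = -714154117946/4281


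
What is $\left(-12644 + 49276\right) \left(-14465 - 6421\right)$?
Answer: $-765095952$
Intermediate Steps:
$\left(-12644 + 49276\right) \left(-14465 - 6421\right) = 36632 \left(-20886\right) = -765095952$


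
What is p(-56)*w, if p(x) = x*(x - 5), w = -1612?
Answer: -5506592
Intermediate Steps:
p(x) = x*(-5 + x)
p(-56)*w = -56*(-5 - 56)*(-1612) = -56*(-61)*(-1612) = 3416*(-1612) = -5506592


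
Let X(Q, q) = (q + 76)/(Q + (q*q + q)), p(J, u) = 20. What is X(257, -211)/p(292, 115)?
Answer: -27/178268 ≈ -0.00015146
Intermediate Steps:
X(Q, q) = (76 + q)/(Q + q + q²) (X(Q, q) = (76 + q)/(Q + (q² + q)) = (76 + q)/(Q + (q + q²)) = (76 + q)/(Q + q + q²))
X(257, -211)/p(292, 115) = ((76 - 211)/(257 - 211 + (-211)²))/20 = (-135/(257 - 211 + 44521))*(1/20) = (-135/44567)*(1/20) = ((1/44567)*(-135))*(1/20) = -135/44567*1/20 = -27/178268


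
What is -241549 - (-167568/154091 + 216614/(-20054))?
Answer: -373191854479620/1545070457 ≈ -2.4154e+5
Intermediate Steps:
-241549 - (-167568/154091 + 216614/(-20054)) = -241549 - (-167568*1/154091 + 216614*(-1/20054)) = -241549 - (-167568/154091 - 108307/10027) = -241549 - 1*(-18369338273/1545070457) = -241549 + 18369338273/1545070457 = -373191854479620/1545070457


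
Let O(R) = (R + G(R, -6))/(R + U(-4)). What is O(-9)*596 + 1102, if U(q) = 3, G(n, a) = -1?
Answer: 6286/3 ≈ 2095.3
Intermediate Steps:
O(R) = (-1 + R)/(3 + R) (O(R) = (R - 1)/(R + 3) = (-1 + R)/(3 + R))
O(-9)*596 + 1102 = ((-1 - 9)/(3 - 9))*596 + 1102 = (-10/(-6))*596 + 1102 = -⅙*(-10)*596 + 1102 = (5/3)*596 + 1102 = 2980/3 + 1102 = 6286/3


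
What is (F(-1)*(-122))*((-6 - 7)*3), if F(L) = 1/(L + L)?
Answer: -2379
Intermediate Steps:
F(L) = 1/(2*L)
(F(-1)*(-122))*((-6 - 7)*3) = (((½)/(-1))*(-122))*((-6 - 7)*3) = (((½)*(-1))*(-122))*(-13*3) = -½*(-122)*(-39) = 61*(-39) = -2379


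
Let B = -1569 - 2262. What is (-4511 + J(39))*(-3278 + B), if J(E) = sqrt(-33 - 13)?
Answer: 32068699 - 7109*I*sqrt(46) ≈ 3.2069e+7 - 48216.0*I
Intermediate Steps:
J(E) = I*sqrt(46) (J(E) = sqrt(-46) = I*sqrt(46))
B = -3831
(-4511 + J(39))*(-3278 + B) = (-4511 + I*sqrt(46))*(-3278 - 3831) = (-4511 + I*sqrt(46))*(-7109) = 32068699 - 7109*I*sqrt(46)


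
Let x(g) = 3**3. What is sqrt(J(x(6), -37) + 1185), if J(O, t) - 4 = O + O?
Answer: sqrt(1243) ≈ 35.256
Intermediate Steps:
x(g) = 27
J(O, t) = 4 + 2*O (J(O, t) = 4 + (O + O) = 4 + 2*O)
sqrt(J(x(6), -37) + 1185) = sqrt((4 + 2*27) + 1185) = sqrt((4 + 54) + 1185) = sqrt(58 + 1185) = sqrt(1243)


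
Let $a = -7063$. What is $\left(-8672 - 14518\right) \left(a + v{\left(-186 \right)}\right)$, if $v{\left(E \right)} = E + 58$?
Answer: $166759290$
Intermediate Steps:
$v{\left(E \right)} = 58 + E$
$\left(-8672 - 14518\right) \left(a + v{\left(-186 \right)}\right) = \left(-8672 - 14518\right) \left(-7063 + \left(58 - 186\right)\right) = - 23190 \left(-7063 - 128\right) = \left(-23190\right) \left(-7191\right) = 166759290$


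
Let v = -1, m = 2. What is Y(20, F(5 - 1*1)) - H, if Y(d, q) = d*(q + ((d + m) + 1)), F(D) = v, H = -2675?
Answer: 3115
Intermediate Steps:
F(D) = -1
Y(d, q) = d*(3 + d + q) (Y(d, q) = d*(q + ((d + 2) + 1)) = d*(q + ((2 + d) + 1)) = d*(q + (3 + d)) = d*(3 + d + q))
Y(20, F(5 - 1*1)) - H = 20*(3 + 20 - 1) - 1*(-2675) = 20*22 + 2675 = 440 + 2675 = 3115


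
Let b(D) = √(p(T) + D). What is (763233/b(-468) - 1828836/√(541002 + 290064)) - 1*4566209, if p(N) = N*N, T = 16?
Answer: -4566209 - 304806*√831066/138511 - 763233*I*√53/106 ≈ -4.5682e+6 - 52419.0*I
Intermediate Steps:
p(N) = N²
b(D) = √(256 + D) (b(D) = √(16² + D) = √(256 + D))
(763233/b(-468) - 1828836/√(541002 + 290064)) - 1*4566209 = (763233/(√(256 - 468)) - 1828836/√(541002 + 290064)) - 1*4566209 = (763233/(√(-212)) - 1828836*√831066/831066) - 4566209 = (763233/((2*I*√53)) - 304806*√831066/138511) - 4566209 = (763233*(-I*√53/106) - 304806*√831066/138511) - 4566209 = (-763233*I*√53/106 - 304806*√831066/138511) - 4566209 = (-304806*√831066/138511 - 763233*I*√53/106) - 4566209 = -4566209 - 304806*√831066/138511 - 763233*I*√53/106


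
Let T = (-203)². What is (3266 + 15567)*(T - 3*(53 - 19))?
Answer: 774168131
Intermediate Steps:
T = 41209
(3266 + 15567)*(T - 3*(53 - 19)) = (3266 + 15567)*(41209 - 3*(53 - 19)) = 18833*(41209 - 3*34) = 18833*(41209 - 102) = 18833*41107 = 774168131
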